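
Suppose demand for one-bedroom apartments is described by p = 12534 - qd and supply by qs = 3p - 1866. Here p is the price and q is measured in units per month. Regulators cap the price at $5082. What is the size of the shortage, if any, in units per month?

Rearranging demand gives qd = 12534 - p. Without the control the market clears where 12534 - p = 3p - 1866, i.e. p* = 3600 and q* = 8934.
Since 5082 is above p* = 3600, the ceiling does not bind and the free-market outcome prevails.
Since the control does not bind, there is no shortage.

0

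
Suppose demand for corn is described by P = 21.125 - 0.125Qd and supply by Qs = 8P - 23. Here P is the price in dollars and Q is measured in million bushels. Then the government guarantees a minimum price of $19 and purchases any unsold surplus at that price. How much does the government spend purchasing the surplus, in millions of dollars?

2128

Rearranging demand gives Qd = 169 - 8P. Equilibrium: 169 - 8P = 8P - 23, so 192 = 16P and P* = 12, Q* = 73.
Because the floor (19) lies above the market-clearing price, it is binding.
At P = 19: Qd = 169 - 8·19 = 17 and Qs = 8·19 - 23 = 129.
Surplus = Qs - Qd = 112.
Government expenditure = surplus × support price = 112 × 19 = 2128.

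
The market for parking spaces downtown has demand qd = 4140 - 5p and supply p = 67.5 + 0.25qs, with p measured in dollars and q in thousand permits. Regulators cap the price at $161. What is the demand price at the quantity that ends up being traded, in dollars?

753.2

Rearranging supply gives qs = 4p - 270. Setting quantity demanded equal to quantity supplied, 4140 - 5p = 4p - 270, gives p* = 490 and q* = 1690.
Because the ceiling (161) lies below the market-clearing price, it is binding.
At p = 161: qd = 4140 - 5·161 = 3335 and qs = 4·161 - 270 = 374.
Only 374 units reach the market. On the demand curve, the marginal buyer's willingness to pay at q = 374 is (4140 - 374)/5 = 753.2.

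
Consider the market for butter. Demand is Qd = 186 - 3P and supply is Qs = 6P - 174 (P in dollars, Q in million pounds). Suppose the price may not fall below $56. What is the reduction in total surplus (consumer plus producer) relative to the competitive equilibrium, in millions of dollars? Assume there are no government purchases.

576

Equilibrium: 186 - 3P = 6P - 174, so 360 = 9P and P* = 40, Q* = 66.
The floor of 56 is above the equilibrium price 40, so it binds.
At P = 56: Qd = 186 - 3·56 = 18 and Qs = 6·56 - 174 = 162.
Quantity traded falls to 18. At Q = 18 the demand price is (186 - 18)/3 = 56 and the supply price is (174 + 18)/6 = 32.
Deadweight loss = ½ · (56 - 32) · (66 - 18) = ½ · 24 · 48 = 576.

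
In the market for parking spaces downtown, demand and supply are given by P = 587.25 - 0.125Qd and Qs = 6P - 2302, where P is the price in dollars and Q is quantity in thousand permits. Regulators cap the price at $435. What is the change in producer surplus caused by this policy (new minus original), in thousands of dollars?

-32695

Rearranging demand gives Qd = 4698 - 8P. In a free market, 4698 - 8P = 6P - 2302 gives the equilibrium P* = 500, Q* = 698.
Because the ceiling (435) lies below the market-clearing price, it is binding.
At P = 435: Qd = 4698 - 8·435 = 1218 and Qs = 6·435 - 2302 = 308.
Producer surplus without the control is ½ · (500 - 1151/3) · 698 = 121801/3.
With the ceiling, producers sell 308 units at 435, so PS = ½ · (435 - 1151/3) · 308 = 23716/3.
Change in producer surplus = 23716/3 - 121801/3 = -32695.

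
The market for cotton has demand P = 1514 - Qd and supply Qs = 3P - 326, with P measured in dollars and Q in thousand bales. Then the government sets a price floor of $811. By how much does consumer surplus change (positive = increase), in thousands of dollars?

-308353.5

Rearranging demand gives Qd = 1514 - P. In a free market, 1514 - P = 3P - 326 gives the equilibrium P* = 460, Q* = 1054.
Because the floor (811) lies above the market-clearing price, it is binding.
At P = 811: Qd = 1514 - 811 = 703 and Qs = 3·811 - 326 = 2107.
Consumer surplus without the control is ½ · (1514 - 460) · 1054 = 555458.
With the floor, consumers buy 703 units at 811, so CS = ½ · (1514 - 811) · 703 = 247104.5.
Change in consumer surplus = 247104.5 - 555458 = -308353.5.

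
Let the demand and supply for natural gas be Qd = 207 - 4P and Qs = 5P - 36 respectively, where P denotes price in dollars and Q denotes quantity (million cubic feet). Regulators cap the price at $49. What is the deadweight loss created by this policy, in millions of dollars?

In a free market, 207 - 4P = 5P - 36 gives the equilibrium P* = 27, Q* = 99.
Since 49 is above P* = 27, the ceiling does not bind and the free-market outcome prevails.
Since the control does not bind, no trades are prevented and deadweight loss is zero.

0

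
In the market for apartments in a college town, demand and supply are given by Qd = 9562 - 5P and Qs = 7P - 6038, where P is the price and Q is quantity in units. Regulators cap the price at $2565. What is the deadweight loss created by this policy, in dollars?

0

Setting quantity demanded equal to quantity supplied, 9562 - 5P = 7P - 6038, gives P* = 1300 and Q* = 3062.
Since 2565 is above P* = 1300, the ceiling does not bind and the free-market outcome prevails.
Since the control does not bind, no trades are prevented and deadweight loss is zero.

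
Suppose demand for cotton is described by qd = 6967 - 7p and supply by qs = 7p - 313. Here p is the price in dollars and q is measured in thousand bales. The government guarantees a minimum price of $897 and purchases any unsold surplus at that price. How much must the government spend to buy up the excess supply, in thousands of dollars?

4734366

Equilibrium: 6967 - 7p = 7p - 313, so 7280 = 14p and p* = 520, q* = 3327.
Since 897 > 520, the floor is binding.
At p = 897: qd = 6967 - 7·897 = 688 and qs = 7·897 - 313 = 5966.
Surplus = qs - qd = 5278.
Government expenditure = surplus × support price = 5278 × 897 = 4734366.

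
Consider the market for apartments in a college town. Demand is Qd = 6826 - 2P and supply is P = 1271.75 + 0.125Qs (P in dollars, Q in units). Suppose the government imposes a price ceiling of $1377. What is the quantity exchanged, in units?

Rearranging supply gives Qs = 8P - 10174. Without the control the market clears where 6826 - 2P = 8P - 10174, i.e. P* = 1700 and Q* = 3426.
Since 1377 < 1700, the ceiling is binding.
At P = 1377: Qd = 6826 - 2·1377 = 4072 and Qs = 8·1377 - 10174 = 842.
The quantity actually transacted is the short side, supply: 842.

842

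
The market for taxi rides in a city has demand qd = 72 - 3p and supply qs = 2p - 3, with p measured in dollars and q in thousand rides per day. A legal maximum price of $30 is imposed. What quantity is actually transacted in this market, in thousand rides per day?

Equilibrium: 72 - 3p = 2p - 3, so 75 = 5p and p* = 15, q* = 27.
Since 30 is above p* = 15, the ceiling does not bind and the free-market outcome prevails.

27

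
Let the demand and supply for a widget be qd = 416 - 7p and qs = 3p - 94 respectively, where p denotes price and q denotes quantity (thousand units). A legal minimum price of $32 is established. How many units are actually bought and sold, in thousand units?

Setting quantity demanded equal to quantity supplied, 416 - 7p = 3p - 94, gives p* = 51 and q* = 59.
Since 32 is below p* = 51, the floor does not bind and the free-market outcome prevails.

59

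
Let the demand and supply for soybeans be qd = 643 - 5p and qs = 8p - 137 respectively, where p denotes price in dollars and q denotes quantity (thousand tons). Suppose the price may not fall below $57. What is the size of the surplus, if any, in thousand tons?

0

Setting quantity demanded equal to quantity supplied, 643 - 5p = 8p - 137, gives p* = 60 and q* = 343.
The floor of 57 is below the equilibrium price 60, so it is not binding; the market clears at p* = 60, q* = 343.
Since the control does not bind, there is no surplus.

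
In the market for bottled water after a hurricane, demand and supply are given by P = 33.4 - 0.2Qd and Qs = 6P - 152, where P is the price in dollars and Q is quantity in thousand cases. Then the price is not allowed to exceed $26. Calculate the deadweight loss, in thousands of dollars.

Rearranging demand gives Qd = 167 - 5P. Without the control the market clears where 167 - 5P = 6P - 152, i.e. P* = 29 and Q* = 22.
The ceiling of 26 is below the equilibrium price 29, so it binds.
At P = 26: Qd = 167 - 5·26 = 37 and Qs = 6·26 - 152 = 4.
Quantity traded falls to 4. At Q = 4 the demand price is (167 - 4)/5 = 32.6 and the supply price is (152 + 4)/6 = 26.
Deadweight loss = ½ · (32.6 - 26) · (22 - 4) = ½ · 6.6 · 18 = 59.4.

59.4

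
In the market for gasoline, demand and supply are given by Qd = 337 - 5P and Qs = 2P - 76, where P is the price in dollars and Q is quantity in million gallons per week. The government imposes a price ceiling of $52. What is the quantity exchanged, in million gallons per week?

In a free market, 337 - 5P = 2P - 76 gives the equilibrium P* = 59, Q* = 42.
The ceiling of 52 is below the equilibrium price 59, so it binds.
At P = 52: Qd = 337 - 5·52 = 77 and Qs = 2·52 - 76 = 28.
The quantity actually transacted is the short side, supply: 28.

28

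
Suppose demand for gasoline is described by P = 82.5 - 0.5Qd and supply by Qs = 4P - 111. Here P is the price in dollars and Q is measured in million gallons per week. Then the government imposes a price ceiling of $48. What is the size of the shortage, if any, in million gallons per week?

Rearranging demand gives Qd = 165 - 2P. Setting quantity demanded equal to quantity supplied, 165 - 2P = 4P - 111, gives P* = 46 and Q* = 73.
Since 48 is above P* = 46, the ceiling does not bind and the free-market outcome prevails.
Since the control does not bind, there is no shortage.

0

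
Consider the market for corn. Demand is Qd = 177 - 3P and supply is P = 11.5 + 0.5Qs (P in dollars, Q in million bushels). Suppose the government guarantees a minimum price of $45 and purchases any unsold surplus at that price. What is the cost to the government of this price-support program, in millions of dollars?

Rearranging supply gives Qs = 2P - 23. In a free market, 177 - 3P = 2P - 23 gives the equilibrium P* = 40, Q* = 57.
The floor of 45 is above the equilibrium price 40, so it binds.
At P = 45: Qd = 177 - 3·45 = 42 and Qs = 2·45 - 23 = 67.
Surplus = Qs - Qd = 25.
Government expenditure = surplus × support price = 25 × 45 = 1125.

1125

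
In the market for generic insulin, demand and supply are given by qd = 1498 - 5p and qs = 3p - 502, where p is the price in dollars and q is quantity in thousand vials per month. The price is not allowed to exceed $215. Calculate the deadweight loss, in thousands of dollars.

2940

Without the control the market clears where 1498 - 5p = 3p - 502, i.e. p* = 250 and q* = 248.
The ceiling of 215 is below the equilibrium price 250, so it binds.
At p = 215: qd = 1498 - 5·215 = 423 and qs = 3·215 - 502 = 143.
Quantity traded falls to 143. At q = 143 the demand price is (1498 - 143)/5 = 271 and the supply price is (502 + 143)/3 = 215.
Deadweight loss = ½ · (271 - 215) · (248 - 143) = ½ · 56 · 105 = 2940.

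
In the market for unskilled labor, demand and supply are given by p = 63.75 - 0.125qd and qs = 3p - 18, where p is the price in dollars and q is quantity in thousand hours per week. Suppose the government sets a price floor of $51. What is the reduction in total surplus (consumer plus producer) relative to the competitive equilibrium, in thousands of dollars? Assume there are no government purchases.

Rearranging demand gives qd = 510 - 8p. Equilibrium: 510 - 8p = 3p - 18, so 528 = 11p and p* = 48, q* = 126.
Since 51 > 48, the floor is binding.
At p = 51: qd = 510 - 8·51 = 102 and qs = 3·51 - 18 = 135.
Quantity traded falls to 102. At q = 102 the demand price is (510 - 102)/8 = 51 and the supply price is (18 + 102)/3 = 40.
Deadweight loss = ½ · (51 - 40) · (126 - 102) = ½ · 11 · 24 = 132.

132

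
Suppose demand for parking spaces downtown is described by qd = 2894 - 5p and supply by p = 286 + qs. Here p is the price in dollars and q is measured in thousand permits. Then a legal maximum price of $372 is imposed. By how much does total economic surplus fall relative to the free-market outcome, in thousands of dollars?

14978.4

Rearranging supply gives qs = p - 286. Equilibrium: 2894 - 5p = p - 286, so 3180 = 6p and p* = 530, q* = 244.
Since 372 < 530, the ceiling is binding.
At p = 372: qd = 2894 - 5·372 = 1034 and qs = 372 - 286 = 86.
Quantity traded falls to 86. At q = 86 the demand price is (2894 - 86)/5 = 561.6 and the supply price is 286 + 86 = 372.
Deadweight loss = ½ · (561.6 - 372) · (244 - 86) = ½ · 189.6 · 158 = 14978.4.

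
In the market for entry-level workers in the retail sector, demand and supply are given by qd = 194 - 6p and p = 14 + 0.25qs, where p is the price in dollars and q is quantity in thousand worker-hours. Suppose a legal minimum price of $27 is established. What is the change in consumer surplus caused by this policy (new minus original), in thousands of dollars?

Rearranging supply gives qs = 4p - 56. Equilibrium: 194 - 6p = 4p - 56, so 250 = 10p and p* = 25, q* = 44.
The floor of 27 is above the equilibrium price 25, so it binds.
At p = 27: qd = 194 - 6·27 = 32 and qs = 4·27 - 56 = 52.
Consumer surplus without the control is ½ · (97/3 - 25) · 44 = 484/3.
With the floor, consumers buy 32 units at 27, so CS = ½ · (97/3 - 27) · 32 = 256/3.
Change in consumer surplus = 256/3 - 484/3 = -76.

-76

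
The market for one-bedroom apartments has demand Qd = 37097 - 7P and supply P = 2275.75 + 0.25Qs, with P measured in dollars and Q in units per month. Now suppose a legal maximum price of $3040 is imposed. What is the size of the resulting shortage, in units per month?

12760

Rearranging supply gives Qs = 4P - 9103. Setting quantity demanded equal to quantity supplied, 37097 - 7P = 4P - 9103, gives P* = 4200 and Q* = 7697.
Because the ceiling (3040) lies below the market-clearing price, it is binding.
At P = 3040: Qd = 37097 - 7·3040 = 15817 and Qs = 4·3040 - 9103 = 3057.
Shortage = Qd - Qs = 15817 - 3057 = 12760.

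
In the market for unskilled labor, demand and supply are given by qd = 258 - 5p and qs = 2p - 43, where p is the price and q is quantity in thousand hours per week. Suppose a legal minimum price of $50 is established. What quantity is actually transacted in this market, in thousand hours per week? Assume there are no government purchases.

8

Equilibrium: 258 - 5p = 2p - 43, so 301 = 7p and p* = 43, q* = 43.
The floor of 50 is above the equilibrium price 43, so it binds.
At p = 50: qd = 258 - 5·50 = 8 and qs = 2·50 - 43 = 57.
The quantity actually transacted is the short side, demand: 8.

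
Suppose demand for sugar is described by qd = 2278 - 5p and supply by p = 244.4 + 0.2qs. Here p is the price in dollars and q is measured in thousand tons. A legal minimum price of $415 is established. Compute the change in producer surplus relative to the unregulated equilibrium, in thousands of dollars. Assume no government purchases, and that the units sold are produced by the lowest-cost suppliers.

2632.5

Rearranging supply gives qs = 5p - 1222. Equilibrium: 2278 - 5p = 5p - 1222, so 3500 = 10p and p* = 350, q* = 528.
Since 415 > 350, the floor is binding.
At p = 415: qd = 2278 - 5·415 = 203 and qs = 5·415 - 1222 = 853.
Producer surplus without the control is ½ · (350 - 244.4) · 528 = 27878.4.
With the floor, 203 units are sold at 415. The supply price at q = 203 is 285, so PS = ½ · [(415 - 244.4) + (415 - 285)] · 203 = 30510.9.
Change in producer surplus = 30510.9 - 27878.4 = 2632.5.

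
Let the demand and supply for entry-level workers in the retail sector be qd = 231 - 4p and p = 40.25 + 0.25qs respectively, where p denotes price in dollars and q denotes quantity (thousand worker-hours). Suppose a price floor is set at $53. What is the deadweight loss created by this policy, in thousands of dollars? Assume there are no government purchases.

64

Rearranging supply gives qs = 4p - 161. In a free market, 231 - 4p = 4p - 161 gives the equilibrium p* = 49, q* = 35.
The floor of 53 is above the equilibrium price 49, so it binds.
At p = 53: qd = 231 - 4·53 = 19 and qs = 4·53 - 161 = 51.
Quantity traded falls to 19. At q = 19 the demand price is (231 - 19)/4 = 53 and the supply price is (161 + 19)/4 = 45.
Deadweight loss = ½ · (53 - 45) · (35 - 19) = ½ · 8 · 16 = 64.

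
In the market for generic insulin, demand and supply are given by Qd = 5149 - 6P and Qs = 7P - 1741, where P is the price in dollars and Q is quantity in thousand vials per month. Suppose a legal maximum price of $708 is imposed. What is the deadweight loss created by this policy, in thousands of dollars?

0

Equilibrium: 5149 - 6P = 7P - 1741, so 6890 = 13P and P* = 530, Q* = 1969.
The ceiling of 708 is above the equilibrium price 530, so it is not binding; the market clears at P* = 530, Q* = 1969.
Since the control does not bind, no trades are prevented and deadweight loss is zero.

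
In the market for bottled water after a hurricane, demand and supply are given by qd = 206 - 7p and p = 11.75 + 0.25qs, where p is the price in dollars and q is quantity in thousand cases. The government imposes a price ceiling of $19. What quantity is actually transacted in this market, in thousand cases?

Rearranging supply gives qs = 4p - 47. In a free market, 206 - 7p = 4p - 47 gives the equilibrium p* = 23, q* = 45.
Since 19 < 23, the ceiling is binding.
At p = 19: qd = 206 - 7·19 = 73 and qs = 4·19 - 47 = 29.
The quantity actually transacted is the short side, supply: 29.

29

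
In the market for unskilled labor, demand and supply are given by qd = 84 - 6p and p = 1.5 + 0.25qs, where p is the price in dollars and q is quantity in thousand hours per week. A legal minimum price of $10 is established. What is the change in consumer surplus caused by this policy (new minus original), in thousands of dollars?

-27

Rearranging supply gives qs = 4p - 6. Setting quantity demanded equal to quantity supplied, 84 - 6p = 4p - 6, gives p* = 9 and q* = 30.
Because the floor (10) lies above the market-clearing price, it is binding.
At p = 10: qd = 84 - 6·10 = 24 and qs = 4·10 - 6 = 34.
Consumer surplus without the control is ½ · (14 - 9) · 30 = 75.
With the floor, consumers buy 24 units at 10, so CS = ½ · (14 - 10) · 24 = 48.
Change in consumer surplus = 48 - 75 = -27.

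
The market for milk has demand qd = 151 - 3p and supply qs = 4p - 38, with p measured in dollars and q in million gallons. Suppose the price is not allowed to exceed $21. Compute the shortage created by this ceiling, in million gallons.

Equilibrium: 151 - 3p = 4p - 38, so 189 = 7p and p* = 27, q* = 70.
Because the ceiling (21) lies below the market-clearing price, it is binding.
At p = 21: qd = 151 - 3·21 = 88 and qs = 4·21 - 38 = 46.
Shortage = qd - qs = 88 - 46 = 42.

42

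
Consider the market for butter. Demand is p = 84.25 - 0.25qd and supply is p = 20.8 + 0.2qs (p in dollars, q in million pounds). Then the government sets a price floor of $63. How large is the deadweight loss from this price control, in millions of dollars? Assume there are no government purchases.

Rearranging demand gives qd = 337 - 4p; rearranging supply gives qs = 5p - 104. Equilibrium: 337 - 4p = 5p - 104, so 441 = 9p and p* = 49, q* = 141.
Because the floor (63) lies above the market-clearing price, it is binding.
At p = 63: qd = 337 - 4·63 = 85 and qs = 5·63 - 104 = 211.
Quantity traded falls to 85. At q = 85 the demand price is (337 - 85)/4 = 63 and the supply price is (104 + 85)/5 = 37.8.
Deadweight loss = ½ · (63 - 37.8) · (141 - 85) = ½ · 25.2 · 56 = 705.6.

705.6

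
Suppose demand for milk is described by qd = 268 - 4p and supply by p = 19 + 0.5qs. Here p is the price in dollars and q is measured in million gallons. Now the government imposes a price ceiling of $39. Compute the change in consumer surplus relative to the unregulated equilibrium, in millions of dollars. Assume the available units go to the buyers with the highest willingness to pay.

408

Rearranging supply gives qs = 2p - 38. Setting quantity demanded equal to quantity supplied, 268 - 4p = 2p - 38, gives p* = 51 and q* = 64.
Since 39 < 51, the ceiling is binding.
At p = 39: qd = 268 - 4·39 = 112 and qs = 2·39 - 38 = 40.
Consumer surplus without the control is ½ · (67 - 51) · 64 = 512.
With the ceiling, 40 units are sold at 39 (assume they go to the highest-value buyers). The demand price at q = 40 is 57, so CS = ½ · [(67 - 39) + (57 - 39)] · 40 = 920.
Change in consumer surplus = 920 - 512 = 408.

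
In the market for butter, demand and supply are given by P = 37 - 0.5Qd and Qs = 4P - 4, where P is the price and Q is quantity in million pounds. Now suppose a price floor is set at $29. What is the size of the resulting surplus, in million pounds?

Rearranging demand gives Qd = 74 - 2P. Without the control the market clears where 74 - 2P = 4P - 4, i.e. P* = 13 and Q* = 48.
Since 29 > 13, the floor is binding.
At P = 29: Qd = 74 - 2·29 = 16 and Qs = 4·29 - 4 = 112.
Surplus = Qs - Qd = 112 - 16 = 96.

96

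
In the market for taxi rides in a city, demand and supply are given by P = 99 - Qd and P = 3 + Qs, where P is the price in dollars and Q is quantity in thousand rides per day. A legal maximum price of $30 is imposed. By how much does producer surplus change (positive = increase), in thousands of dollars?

Rearranging demand gives Qd = 99 - P; rearranging supply gives Qs = P - 3. Without the control the market clears where 99 - P = P - 3, i.e. P* = 51 and Q* = 48.
Since 30 < 51, the ceiling is binding.
At P = 30: Qd = 99 - 30 = 69 and Qs = 30 - 3 = 27.
Producer surplus without the control is ½ · (51 - 3) · 48 = 1152.
With the ceiling, producers sell 27 units at 30, so PS = ½ · (30 - 3) · 27 = 364.5.
Change in producer surplus = 364.5 - 1152 = -787.5.

-787.5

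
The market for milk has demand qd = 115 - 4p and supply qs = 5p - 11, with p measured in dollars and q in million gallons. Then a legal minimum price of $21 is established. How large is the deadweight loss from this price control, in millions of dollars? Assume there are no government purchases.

Setting quantity demanded equal to quantity supplied, 115 - 4p = 5p - 11, gives p* = 14 and q* = 59.
The floor of 21 is above the equilibrium price 14, so it binds.
At p = 21: qd = 115 - 4·21 = 31 and qs = 5·21 - 11 = 94.
Quantity traded falls to 31. At q = 31 the demand price is (115 - 31)/4 = 21 and the supply price is (11 + 31)/5 = 8.4.
Deadweight loss = ½ · (21 - 8.4) · (59 - 31) = ½ · 12.6 · 28 = 176.4.

176.4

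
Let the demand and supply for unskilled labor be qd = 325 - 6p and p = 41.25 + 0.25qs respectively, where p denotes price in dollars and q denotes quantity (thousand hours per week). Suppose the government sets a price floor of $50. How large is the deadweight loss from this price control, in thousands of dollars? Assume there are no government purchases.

7.5

Rearranging supply gives qs = 4p - 165. In a free market, 325 - 6p = 4p - 165 gives the equilibrium p* = 49, q* = 31.
Because the floor (50) lies above the market-clearing price, it is binding.
At p = 50: qd = 325 - 6·50 = 25 and qs = 4·50 - 165 = 35.
Quantity traded falls to 25. At q = 25 the demand price is (325 - 25)/6 = 50 and the supply price is (165 + 25)/4 = 47.5.
Deadweight loss = ½ · (50 - 47.5) · (31 - 25) = ½ · 2.5 · 6 = 7.5.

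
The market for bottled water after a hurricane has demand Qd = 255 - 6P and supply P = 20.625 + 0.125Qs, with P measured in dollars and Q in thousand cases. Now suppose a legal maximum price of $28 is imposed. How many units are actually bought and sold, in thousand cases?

59

Rearranging supply gives Qs = 8P - 165. In a free market, 255 - 6P = 8P - 165 gives the equilibrium P* = 30, Q* = 75.
Because the ceiling (28) lies below the market-clearing price, it is binding.
At P = 28: Qd = 255 - 6·28 = 87 and Qs = 8·28 - 165 = 59.
The quantity actually transacted is the short side, supply: 59.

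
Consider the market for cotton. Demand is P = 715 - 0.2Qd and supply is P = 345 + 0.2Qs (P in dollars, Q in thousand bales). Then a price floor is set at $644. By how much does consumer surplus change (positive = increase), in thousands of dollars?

-72960

Rearranging demand gives Qd = 3575 - 5P; rearranging supply gives Qs = 5P - 1725. Equilibrium: 3575 - 5P = 5P - 1725, so 5300 = 10P and P* = 530, Q* = 925.
Since 644 > 530, the floor is binding.
At P = 644: Qd = 3575 - 5·644 = 355 and Qs = 5·644 - 1725 = 1495.
Consumer surplus without the control is ½ · (715 - 530) · 925 = 85562.5.
With the floor, consumers buy 355 units at 644, so CS = ½ · (715 - 644) · 355 = 12602.5.
Change in consumer surplus = 12602.5 - 85562.5 = -72960.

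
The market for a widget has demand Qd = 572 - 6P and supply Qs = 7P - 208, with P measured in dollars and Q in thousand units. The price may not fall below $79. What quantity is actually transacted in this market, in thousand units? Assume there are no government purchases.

Equilibrium: 572 - 6P = 7P - 208, so 780 = 13P and P* = 60, Q* = 212.
The floor of 79 is above the equilibrium price 60, so it binds.
At P = 79: Qd = 572 - 6·79 = 98 and Qs = 7·79 - 208 = 345.
The quantity actually transacted is the short side, demand: 98.

98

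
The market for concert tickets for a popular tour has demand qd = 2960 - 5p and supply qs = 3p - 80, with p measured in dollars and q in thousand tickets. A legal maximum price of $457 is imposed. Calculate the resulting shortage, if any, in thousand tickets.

Without the control the market clears where 2960 - 5p = 3p - 80, i.e. p* = 380 and q* = 1060.
The ceiling of 457 is above the equilibrium price 380, so it is not binding; the market clears at p* = 380, q* = 1060.
Since the control does not bind, there is no shortage.

0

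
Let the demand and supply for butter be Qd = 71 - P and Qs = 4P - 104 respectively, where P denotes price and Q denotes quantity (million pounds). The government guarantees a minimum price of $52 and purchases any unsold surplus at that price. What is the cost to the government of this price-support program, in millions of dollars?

Without the control the market clears where 71 - P = 4P - 104, i.e. P* = 35 and Q* = 36.
The floor of 52 is above the equilibrium price 35, so it binds.
At P = 52: Qd = 71 - 52 = 19 and Qs = 4·52 - 104 = 104.
Surplus = Qs - Qd = 85.
Government expenditure = surplus × support price = 85 × 52 = 4420.

4420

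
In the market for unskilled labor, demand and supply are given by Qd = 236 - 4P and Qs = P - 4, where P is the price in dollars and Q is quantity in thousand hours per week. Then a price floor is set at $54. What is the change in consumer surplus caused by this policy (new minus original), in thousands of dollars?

-192

Without the control the market clears where 236 - 4P = P - 4, i.e. P* = 48 and Q* = 44.
The floor of 54 is above the equilibrium price 48, so it binds.
At P = 54: Qd = 236 - 4·54 = 20 and Qs = 54 - 4 = 50.
Consumer surplus without the control is ½ · (59 - 48) · 44 = 242.
With the floor, consumers buy 20 units at 54, so CS = ½ · (59 - 54) · 20 = 50.
Change in consumer surplus = 50 - 242 = -192.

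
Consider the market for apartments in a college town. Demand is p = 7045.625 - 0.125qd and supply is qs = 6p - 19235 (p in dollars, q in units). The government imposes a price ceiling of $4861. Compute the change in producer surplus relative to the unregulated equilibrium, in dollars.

Rearranging demand gives qd = 56365 - 8p. Setting quantity demanded equal to quantity supplied, 56365 - 8p = 6p - 19235, gives p* = 5400 and q* = 13165.
The ceiling of 4861 is below the equilibrium price 5400, so it binds.
At p = 4861: qd = 56365 - 8·4861 = 17477 and qs = 6·4861 - 19235 = 9931.
Producer surplus without the control is ½ · (5400 - 19235/6) · 13165 = 173317225/12.
With the ceiling, producers sell 9931 units at 4861, so PS = ½ · (4861 - 19235/6) · 9931 = 98624761/12.
Change in producer surplus = 98624761/12 - 173317225/12 = -6224372.

-6224372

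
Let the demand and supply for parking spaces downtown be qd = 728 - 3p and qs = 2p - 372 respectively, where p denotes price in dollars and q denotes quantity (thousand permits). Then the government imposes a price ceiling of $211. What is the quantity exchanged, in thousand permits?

50

Without the control the market clears where 728 - 3p = 2p - 372, i.e. p* = 220 and q* = 68.
Because the ceiling (211) lies below the market-clearing price, it is binding.
At p = 211: qd = 728 - 3·211 = 95 and qs = 2·211 - 372 = 50.
The quantity actually transacted is the short side, supply: 50.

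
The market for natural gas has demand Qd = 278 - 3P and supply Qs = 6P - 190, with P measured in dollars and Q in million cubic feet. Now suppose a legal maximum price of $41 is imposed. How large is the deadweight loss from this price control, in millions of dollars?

1089

Setting quantity demanded equal to quantity supplied, 278 - 3P = 6P - 190, gives P* = 52 and Q* = 122.
Because the ceiling (41) lies below the market-clearing price, it is binding.
At P = 41: Qd = 278 - 3·41 = 155 and Qs = 6·41 - 190 = 56.
Quantity traded falls to 56. At Q = 56 the demand price is (278 - 56)/3 = 74 and the supply price is (190 + 56)/6 = 41.
Deadweight loss = ½ · (74 - 41) · (122 - 56) = ½ · 33 · 66 = 1089.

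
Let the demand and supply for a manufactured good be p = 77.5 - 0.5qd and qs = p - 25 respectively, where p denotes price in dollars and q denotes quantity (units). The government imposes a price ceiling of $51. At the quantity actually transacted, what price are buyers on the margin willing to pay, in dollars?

Rearranging demand gives qd = 155 - 2p. In a free market, 155 - 2p = p - 25 gives the equilibrium p* = 60, q* = 35.
Because the ceiling (51) lies below the market-clearing price, it is binding.
At p = 51: qd = 155 - 2·51 = 53 and qs = 51 - 25 = 26.
Only 26 units reach the market. On the demand curve, the marginal buyer's willingness to pay at q = 26 is (155 - 26)/2 = 64.5.

64.5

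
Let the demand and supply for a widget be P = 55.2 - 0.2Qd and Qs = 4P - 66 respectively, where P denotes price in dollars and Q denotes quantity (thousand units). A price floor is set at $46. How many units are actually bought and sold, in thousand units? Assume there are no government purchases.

46

Rearranging demand gives Qd = 276 - 5P. Without the control the market clears where 276 - 5P = 4P - 66, i.e. P* = 38 and Q* = 86.
Since 46 > 38, the floor is binding.
At P = 46: Qd = 276 - 5·46 = 46 and Qs = 4·46 - 66 = 118.
The quantity actually transacted is the short side, demand: 46.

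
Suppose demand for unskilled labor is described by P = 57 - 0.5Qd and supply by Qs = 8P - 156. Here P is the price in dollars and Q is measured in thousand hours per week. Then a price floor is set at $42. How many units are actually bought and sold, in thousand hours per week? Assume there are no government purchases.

30

Rearranging demand gives Qd = 114 - 2P. Setting quantity demanded equal to quantity supplied, 114 - 2P = 8P - 156, gives P* = 27 and Q* = 60.
Because the floor (42) lies above the market-clearing price, it is binding.
At P = 42: Qd = 114 - 2·42 = 30 and Qs = 8·42 - 156 = 180.
The quantity actually transacted is the short side, demand: 30.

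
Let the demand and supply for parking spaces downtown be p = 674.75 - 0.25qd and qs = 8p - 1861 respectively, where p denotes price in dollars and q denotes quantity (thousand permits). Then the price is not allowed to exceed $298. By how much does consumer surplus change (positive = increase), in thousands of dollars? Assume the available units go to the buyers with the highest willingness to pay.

Rearranging demand gives qd = 2699 - 4p. Setting quantity demanded equal to quantity supplied, 2699 - 4p = 8p - 1861, gives p* = 380 and q* = 1179.
The ceiling of 298 is below the equilibrium price 380, so it binds.
At p = 298: qd = 2699 - 4·298 = 1507 and qs = 8·298 - 1861 = 523.
Consumer surplus without the control is ½ · (674.75 - 380) · 1179 = 173755.125.
With the ceiling, 523 units are sold at 298 (assume they go to the highest-value buyers). The demand price at q = 523 is 544, so CS = ½ · [(674.75 - 298) + (544 - 298)] · 523 = 162849.125.
Change in consumer surplus = 162849.125 - 173755.125 = -10906.

-10906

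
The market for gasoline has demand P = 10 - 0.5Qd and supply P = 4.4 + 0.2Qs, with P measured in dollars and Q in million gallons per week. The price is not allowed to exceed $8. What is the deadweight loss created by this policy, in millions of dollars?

Rearranging demand gives Qd = 20 - 2P; rearranging supply gives Qs = 5P - 22. Equilibrium: 20 - 2P = 5P - 22, so 42 = 7P and P* = 6, Q* = 8.
Since 8 is above P* = 6, the ceiling does not bind and the free-market outcome prevails.
Since the control does not bind, no trades are prevented and deadweight loss is zero.

0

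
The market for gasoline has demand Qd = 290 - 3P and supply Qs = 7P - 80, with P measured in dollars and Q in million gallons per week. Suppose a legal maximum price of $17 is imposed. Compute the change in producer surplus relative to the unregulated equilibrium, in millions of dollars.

-2180

Without the control the market clears where 290 - 3P = 7P - 80, i.e. P* = 37 and Q* = 179.
Since 17 < 37, the ceiling is binding.
At P = 17: Qd = 290 - 3·17 = 239 and Qs = 7·17 - 80 = 39.
Producer surplus without the control is ½ · (37 - 80/7) · 179 = 32041/14.
With the ceiling, producers sell 39 units at 17, so PS = ½ · (17 - 80/7) · 39 = 1521/14.
Change in producer surplus = 1521/14 - 32041/14 = -2180.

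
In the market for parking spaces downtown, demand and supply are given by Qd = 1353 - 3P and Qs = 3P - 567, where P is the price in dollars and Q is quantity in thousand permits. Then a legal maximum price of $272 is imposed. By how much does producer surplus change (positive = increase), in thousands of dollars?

Equilibrium: 1353 - 3P = 3P - 567, so 1920 = 6P and P* = 320, Q* = 393.
Since 272 < 320, the ceiling is binding.
At P = 272: Qd = 1353 - 3·272 = 537 and Qs = 3·272 - 567 = 249.
Producer surplus without the control is ½ · (320 - 189) · 393 = 25741.5.
With the ceiling, producers sell 249 units at 272, so PS = ½ · (272 - 189) · 249 = 10333.5.
Change in producer surplus = 10333.5 - 25741.5 = -15408.

-15408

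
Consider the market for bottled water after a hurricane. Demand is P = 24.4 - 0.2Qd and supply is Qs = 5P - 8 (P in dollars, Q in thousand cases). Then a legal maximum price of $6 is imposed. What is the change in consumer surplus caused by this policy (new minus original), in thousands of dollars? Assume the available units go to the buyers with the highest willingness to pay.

31.5

Rearranging demand gives Qd = 122 - 5P. Without the control the market clears where 122 - 5P = 5P - 8, i.e. P* = 13 and Q* = 57.
Because the ceiling (6) lies below the market-clearing price, it is binding.
At P = 6: Qd = 122 - 5·6 = 92 and Qs = 5·6 - 8 = 22.
Consumer surplus without the control is ½ · (24.4 - 13) · 57 = 324.9.
With the ceiling, 22 units are sold at 6 (assume they go to the highest-value buyers). The demand price at Q = 22 is 20, so CS = ½ · [(24.4 - 6) + (20 - 6)] · 22 = 356.4.
Change in consumer surplus = 356.4 - 324.9 = 31.5.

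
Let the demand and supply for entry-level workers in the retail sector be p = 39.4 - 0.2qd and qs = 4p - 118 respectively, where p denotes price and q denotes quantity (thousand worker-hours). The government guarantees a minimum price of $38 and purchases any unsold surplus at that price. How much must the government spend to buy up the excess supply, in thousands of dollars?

1026

Rearranging demand gives qd = 197 - 5p. In a free market, 197 - 5p = 4p - 118 gives the equilibrium p* = 35, q* = 22.
Because the floor (38) lies above the market-clearing price, it is binding.
At p = 38: qd = 197 - 5·38 = 7 and qs = 4·38 - 118 = 34.
Surplus = qs - qd = 27.
Government expenditure = surplus × support price = 27 × 38 = 1026.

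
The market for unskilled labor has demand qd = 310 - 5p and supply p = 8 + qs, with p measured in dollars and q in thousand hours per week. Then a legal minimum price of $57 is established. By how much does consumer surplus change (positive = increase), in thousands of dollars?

-140

Rearranging supply gives qs = p - 8. Without the control the market clears where 310 - 5p = p - 8, i.e. p* = 53 and q* = 45.
The floor of 57 is above the equilibrium price 53, so it binds.
At p = 57: qd = 310 - 5·57 = 25 and qs = 57 - 8 = 49.
Consumer surplus without the control is ½ · (62 - 53) · 45 = 202.5.
With the floor, consumers buy 25 units at 57, so CS = ½ · (62 - 57) · 25 = 62.5.
Change in consumer surplus = 62.5 - 202.5 = -140.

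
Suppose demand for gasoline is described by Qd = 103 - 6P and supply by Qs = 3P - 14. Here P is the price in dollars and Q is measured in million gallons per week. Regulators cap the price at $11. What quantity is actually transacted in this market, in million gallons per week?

Setting quantity demanded equal to quantity supplied, 103 - 6P = 3P - 14, gives P* = 13 and Q* = 25.
Since 11 < 13, the ceiling is binding.
At P = 11: Qd = 103 - 6·11 = 37 and Qs = 3·11 - 14 = 19.
The quantity actually transacted is the short side, supply: 19.

19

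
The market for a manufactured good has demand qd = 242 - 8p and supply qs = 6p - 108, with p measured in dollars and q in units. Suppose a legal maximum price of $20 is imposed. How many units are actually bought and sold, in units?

Equilibrium: 242 - 8p = 6p - 108, so 350 = 14p and p* = 25, q* = 42.
Because the ceiling (20) lies below the market-clearing price, it is binding.
At p = 20: qd = 242 - 8·20 = 82 and qs = 6·20 - 108 = 12.
The quantity actually transacted is the short side, supply: 12.

12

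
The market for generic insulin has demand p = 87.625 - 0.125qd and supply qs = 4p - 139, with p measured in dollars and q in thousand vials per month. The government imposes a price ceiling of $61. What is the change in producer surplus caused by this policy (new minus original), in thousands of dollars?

Rearranging demand gives qd = 701 - 8p. Setting quantity demanded equal to quantity supplied, 701 - 8p = 4p - 139, gives p* = 70 and q* = 141.
Because the ceiling (61) lies below the market-clearing price, it is binding.
At p = 61: qd = 701 - 8·61 = 213 and qs = 4·61 - 139 = 105.
Producer surplus without the control is ½ · (70 - 34.75) · 141 = 2485.125.
With the ceiling, producers sell 105 units at 61, so PS = ½ · (61 - 34.75) · 105 = 1378.125.
Change in producer surplus = 1378.125 - 2485.125 = -1107.

-1107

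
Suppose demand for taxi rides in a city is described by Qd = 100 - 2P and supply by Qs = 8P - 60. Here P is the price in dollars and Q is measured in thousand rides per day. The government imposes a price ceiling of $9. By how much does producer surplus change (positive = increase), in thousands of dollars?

-280

Equilibrium: 100 - 2P = 8P - 60, so 160 = 10P and P* = 16, Q* = 68.
The ceiling of 9 is below the equilibrium price 16, so it binds.
At P = 9: Qd = 100 - 2·9 = 82 and Qs = 8·9 - 60 = 12.
Producer surplus without the control is ½ · (16 - 7.5) · 68 = 289.
With the ceiling, producers sell 12 units at 9, so PS = ½ · (9 - 7.5) · 12 = 9.
Change in producer surplus = 9 - 289 = -280.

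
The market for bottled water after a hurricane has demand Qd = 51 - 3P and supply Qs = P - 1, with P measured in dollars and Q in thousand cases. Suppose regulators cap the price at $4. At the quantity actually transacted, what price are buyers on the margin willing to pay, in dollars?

Setting quantity demanded equal to quantity supplied, 51 - 3P = P - 1, gives P* = 13 and Q* = 12.
Since 4 < 13, the ceiling is binding.
At P = 4: Qd = 51 - 3·4 = 39 and Qs = 4 - 1 = 3.
Only 3 units reach the market. On the demand curve, the marginal buyer's willingness to pay at Q = 3 is (51 - 3)/3 = 16.

16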